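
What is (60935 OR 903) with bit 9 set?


Step 1: 60935 | 903 = 61319
Step 2: 61319 | (1 << 9) = 61319 | 512 = 61319

61319


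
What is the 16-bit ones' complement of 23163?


23163 ^ 65535 = 42372

42372


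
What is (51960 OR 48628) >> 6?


Step 1: 51960 | 48628 = 65532
Step 2: 65532 >> 6 = 1023

1023


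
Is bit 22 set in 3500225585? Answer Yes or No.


0b11010000101000010011010000110001, bit 22 = 0. No

No


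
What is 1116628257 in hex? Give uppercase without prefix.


1116628257 = 428E6521 hex

428E6521


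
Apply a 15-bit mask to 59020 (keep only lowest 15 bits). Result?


59020 & 32767 = 26252

26252


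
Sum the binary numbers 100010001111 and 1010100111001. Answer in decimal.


100010001111 + 1010100111001 = 1110111001000 = 7624

7624


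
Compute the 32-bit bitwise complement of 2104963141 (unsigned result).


~0b1111101011101110011000001000101 = 0b10000010100010001100111110111010 = 2190004154 (32-bit unsigned)

2190004154


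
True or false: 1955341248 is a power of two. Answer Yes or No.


0b1110100100011000010001111000000. Multiple bits set => No

No


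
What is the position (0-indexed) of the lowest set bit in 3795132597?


0b11100010001101010010000010110101. Lowest set bit at position 0

0


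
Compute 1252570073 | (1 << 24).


1252570073 | (1 << 24) = 1252570073 | 16777216 = 1269347289

1269347289


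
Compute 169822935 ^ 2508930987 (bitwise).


0b1010000111110100101011010111 ^ 0b10010101100010110011111110101011 = 0b10011111100101000111010101111100 = 2677306748

2677306748


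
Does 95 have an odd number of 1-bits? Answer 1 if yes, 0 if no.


0b1011111 has 6 ones => parity 0

0


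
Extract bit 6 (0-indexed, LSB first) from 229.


0b11100101, position 6 = 1

1


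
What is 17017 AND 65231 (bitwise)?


0b100001001111001 & 0b1111111011001111 = 0b100001001001001 = 16969

16969


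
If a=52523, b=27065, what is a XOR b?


52523 ^ 27065 = 42130

42130


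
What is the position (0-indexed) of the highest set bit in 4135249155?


0b11110110011110101110010100000011. Highest set bit at position 31

31


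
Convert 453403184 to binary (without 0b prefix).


453403184 = 11011000001100110001000110000 in binary

11011000001100110001000110000


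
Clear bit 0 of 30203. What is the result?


30203 & ~(1 << 0) = 30202

30202


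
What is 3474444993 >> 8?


0b11001111000101111101001011000001 >> 8 = 0b110011110001011111010010 = 13572050

13572050


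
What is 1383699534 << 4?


0b1010010011110011001010001001110 << 4 = 0b10100100111100110010100010011100000 = 22139192544

22139192544


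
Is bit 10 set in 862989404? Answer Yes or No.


0b110011011100000010110001011100, bit 10 = 1. Yes

Yes


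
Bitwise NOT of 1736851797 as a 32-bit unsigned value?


~0b1100111100001100100000101010101 = 0b10011000011110011011111010101010 = 2558115498 (32-bit unsigned)

2558115498


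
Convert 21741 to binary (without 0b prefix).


21741 = 101010011101101 in binary

101010011101101


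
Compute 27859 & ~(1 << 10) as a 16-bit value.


27859 & ~(1 << 10) = 26835

26835


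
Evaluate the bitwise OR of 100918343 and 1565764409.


0b110000000111110010001000111 | 0b1011101010100111010101100111001 = 0b1011111010100111110111101111111 = 1599336319

1599336319


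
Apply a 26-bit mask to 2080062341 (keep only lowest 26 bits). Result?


2080062341 & 67108863 = 66796421

66796421


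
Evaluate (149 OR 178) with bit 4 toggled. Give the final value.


Step 1: 149 | 178 = 183
Step 2: 183 ^ (1 << 4) = 183 ^ 16 = 167

167


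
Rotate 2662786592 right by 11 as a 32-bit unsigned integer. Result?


Rotate 0b10011110101101101110011000100000 right by 11 (32-bit) = 0b11000100000100111101011011011100 = 3289634524

3289634524


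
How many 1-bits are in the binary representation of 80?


0b1010000 has 2 set bits

2


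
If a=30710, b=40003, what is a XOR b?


30710 ^ 40003 = 60341

60341


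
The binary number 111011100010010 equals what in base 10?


111011100010010 in decimal = 30482

30482


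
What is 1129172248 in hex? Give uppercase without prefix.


1129172248 = 434DCD18 hex

434DCD18


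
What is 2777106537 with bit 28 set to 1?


2777106537 | (1 << 28) = 2777106537 | 268435456 = 3045541993

3045541993


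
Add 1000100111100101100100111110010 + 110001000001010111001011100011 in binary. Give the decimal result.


1000100111100101100100111110010 + 110001000001010111001011100011 = 1110101111110000011110011010101 = 1979202773

1979202773


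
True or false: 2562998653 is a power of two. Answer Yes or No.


0b10011000110001000100000101111101. Multiple bits set => No

No


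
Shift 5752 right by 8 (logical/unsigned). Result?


0b1011001111000 >> 8 = 0b10110 = 22

22


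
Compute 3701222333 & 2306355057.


0b11011100100111000010101110111101 & 0b10001001011110000010111101110001 = 0b10001000000110000010101100110001 = 2283285297

2283285297


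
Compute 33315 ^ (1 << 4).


33315 ^ (1 << 4) = 33315 ^ 16 = 33331

33331


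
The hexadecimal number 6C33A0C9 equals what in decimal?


6C33A0C9 hex = 1815322825 decimal

1815322825


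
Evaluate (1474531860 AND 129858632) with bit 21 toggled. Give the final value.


Step 1: 1474531860 & 129858632 = 127995904
Step 2: 127995904 ^ (1 << 21) = 127995904 ^ 2097152 = 125898752

125898752


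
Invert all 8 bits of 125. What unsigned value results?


125 ^ 255 = 130

130


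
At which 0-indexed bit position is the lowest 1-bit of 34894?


0b1000100001001110. Lowest set bit at position 1

1


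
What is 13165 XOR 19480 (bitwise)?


0b11001101101101 ^ 0b100110000011000 = 0b111111101110101 = 32629

32629


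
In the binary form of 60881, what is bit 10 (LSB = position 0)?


0b1110110111010001, position 10 = 1

1


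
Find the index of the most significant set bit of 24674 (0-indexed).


0b110000001100010. Highest set bit at position 14

14


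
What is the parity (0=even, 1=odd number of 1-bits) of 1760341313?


0b1101000111011001010110101000001 has 15 ones => parity 1

1


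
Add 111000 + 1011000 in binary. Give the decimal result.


111000 + 1011000 = 10010000 = 144

144


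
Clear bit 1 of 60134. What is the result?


60134 & ~(1 << 1) = 60132

60132


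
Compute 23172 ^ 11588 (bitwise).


0b101101010000100 ^ 0b10110101000100 = 0b111011111000000 = 30656

30656


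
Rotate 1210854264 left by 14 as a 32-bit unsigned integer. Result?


Rotate 0b1001000001011000010101101111000 left by 14 (32-bit) = 0b1010110111100001001000001011 = 182325771

182325771


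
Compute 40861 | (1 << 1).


40861 | (1 << 1) = 40861 | 2 = 40863

40863


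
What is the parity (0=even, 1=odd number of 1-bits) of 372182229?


0b10110001011110000110011010101 has 15 ones => parity 1

1


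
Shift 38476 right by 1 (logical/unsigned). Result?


0b1001011001001100 >> 1 = 0b100101100100110 = 19238

19238


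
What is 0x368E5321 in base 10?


368E5321 hex = 915297057 decimal

915297057


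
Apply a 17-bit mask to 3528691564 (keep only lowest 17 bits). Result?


3528691564 & 131071 = 102252

102252


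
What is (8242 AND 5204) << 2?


Step 1: 8242 & 5204 = 16
Step 2: 16 << 2 = 64

64


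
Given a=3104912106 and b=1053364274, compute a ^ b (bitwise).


3104912106 ^ 1053364274 = 2279088856

2279088856


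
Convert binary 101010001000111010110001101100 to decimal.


101010001000111010110001101100 in decimal = 706980972

706980972


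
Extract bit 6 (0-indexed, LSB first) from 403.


0b110010011, position 6 = 0

0


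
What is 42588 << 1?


0b1010011001011100 << 1 = 0b10100110010111000 = 85176

85176


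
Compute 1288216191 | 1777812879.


0b1001100110010001001111001111111 | 0b1101001111101110100010110001111 = 0b1101101111111111101111111111111 = 1845485567

1845485567


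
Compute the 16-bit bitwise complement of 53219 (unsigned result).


~0b1100111111100011 = 0b11000000011100 = 12316 (16-bit unsigned)

12316


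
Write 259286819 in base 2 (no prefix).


259286819 = 1111011101000110011100100011 in binary

1111011101000110011100100011


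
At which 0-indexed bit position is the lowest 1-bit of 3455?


0b110101111111. Lowest set bit at position 0

0


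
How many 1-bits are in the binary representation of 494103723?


0b11101011100110110110010101011 has 18 set bits

18


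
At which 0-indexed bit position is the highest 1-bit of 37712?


0b1001001101010000. Highest set bit at position 15

15


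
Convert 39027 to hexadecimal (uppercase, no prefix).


39027 = 9873 hex

9873


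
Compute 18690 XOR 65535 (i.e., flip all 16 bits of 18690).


18690 ^ 65535 = 46845

46845


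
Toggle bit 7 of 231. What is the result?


231 ^ (1 << 7) = 231 ^ 128 = 103

103


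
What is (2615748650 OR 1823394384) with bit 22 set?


Step 1: 2615748650 | 1823394384 = 4293913210
Step 2: 4293913210 | (1 << 22) = 4293913210 | 4194304 = 4293913210

4293913210


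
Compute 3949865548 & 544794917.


0b11101011011011100010101001001100 & 0b100000011110001110100100100101 = 0b100000011010000010100000000100 = 543696900

543696900


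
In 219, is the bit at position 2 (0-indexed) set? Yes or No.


0b11011011, bit 2 = 0. No

No


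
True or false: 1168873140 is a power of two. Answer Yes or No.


0b1000101101010111001011010110100. Multiple bits set => No

No


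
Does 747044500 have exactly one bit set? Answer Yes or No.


0b101100100001101111111010010100. Multiple bits set => No

No


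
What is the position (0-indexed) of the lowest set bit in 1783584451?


0b1101010010011110101011011000011. Lowest set bit at position 0

0


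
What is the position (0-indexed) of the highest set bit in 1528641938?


0b1011011000111010011100110010010. Highest set bit at position 30

30


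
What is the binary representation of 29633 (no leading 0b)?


29633 = 111001111000001 in binary

111001111000001


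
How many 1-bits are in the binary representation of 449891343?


0b11010110100001100110000001111 has 14 set bits

14


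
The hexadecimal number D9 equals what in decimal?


D9 hex = 217 decimal

217


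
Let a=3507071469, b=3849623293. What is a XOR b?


3507071469 ^ 3849623293 = 880623376

880623376


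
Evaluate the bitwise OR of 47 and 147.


0b101111 | 0b10010011 = 0b10111111 = 191

191


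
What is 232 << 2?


0b11101000 << 2 = 0b1110100000 = 928

928


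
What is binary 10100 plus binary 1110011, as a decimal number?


10100 + 1110011 = 10000111 = 135

135


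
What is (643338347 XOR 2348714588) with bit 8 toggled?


Step 1: 643338347 ^ 2348714588 = 2913344055
Step 2: 2913344055 ^ (1 << 8) = 2913344055 ^ 256 = 2913344311

2913344311


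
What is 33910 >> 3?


0b1000010001110110 >> 3 = 0b1000010001110 = 4238

4238


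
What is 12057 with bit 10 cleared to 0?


12057 & ~(1 << 10) = 11033

11033


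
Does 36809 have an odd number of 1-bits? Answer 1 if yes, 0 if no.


0b1000111111001001 has 9 ones => parity 1

1


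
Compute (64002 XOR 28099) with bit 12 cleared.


Step 1: 64002 ^ 28099 = 38849
Step 2: 38849 & ~(1 << 12) = 34753

34753


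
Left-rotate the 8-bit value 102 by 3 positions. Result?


Rotate 0b1100110 left by 3 (8-bit) = 0b110011 = 51

51


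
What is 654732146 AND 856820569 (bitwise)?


0b100111000001100110101101110010 & 0b110011000100100000101101011001 = 0b100011000000100000101101010000 = 587336528

587336528


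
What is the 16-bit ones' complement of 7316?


7316 ^ 65535 = 58219

58219


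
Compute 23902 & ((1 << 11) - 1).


23902 & 2047 = 1374

1374


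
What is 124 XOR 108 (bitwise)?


0b1111100 ^ 0b1101100 = 0b10000 = 16

16


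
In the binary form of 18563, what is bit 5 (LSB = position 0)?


0b100100010000011, position 5 = 0

0


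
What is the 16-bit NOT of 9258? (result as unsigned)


~0b10010000101010 = 0b1101101111010101 = 56277 (16-bit unsigned)

56277


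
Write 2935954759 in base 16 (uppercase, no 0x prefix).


2935954759 = AEFF1D47 hex

AEFF1D47


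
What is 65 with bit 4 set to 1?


65 | (1 << 4) = 65 | 16 = 81

81


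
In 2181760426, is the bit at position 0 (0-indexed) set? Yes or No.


0b10000010000010110000010110101010, bit 0 = 0. No

No


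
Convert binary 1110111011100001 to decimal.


1110111011100001 in decimal = 61153

61153


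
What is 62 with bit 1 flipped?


62 ^ (1 << 1) = 62 ^ 2 = 60

60


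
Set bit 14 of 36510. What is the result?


36510 | (1 << 14) = 36510 | 16384 = 52894

52894


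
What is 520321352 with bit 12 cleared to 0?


520321352 & ~(1 << 12) = 520317256

520317256


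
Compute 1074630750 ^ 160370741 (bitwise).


0b1000000000011011001000001011110 ^ 0b1001100011110001000000110101 = 0b1001001100000101000000001101011 = 1233289323

1233289323


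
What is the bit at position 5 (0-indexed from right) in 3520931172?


0b11010001110111010010010101100100, position 5 = 1

1


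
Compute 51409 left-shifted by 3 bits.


0b1100100011010001 << 3 = 0b1100100011010001000 = 411272

411272


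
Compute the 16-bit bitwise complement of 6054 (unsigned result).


~0b1011110100110 = 0b1110100001011001 = 59481 (16-bit unsigned)

59481


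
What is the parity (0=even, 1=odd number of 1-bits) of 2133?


0b100001010101 has 5 ones => parity 1

1


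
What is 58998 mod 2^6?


58998 & 63 = 54

54


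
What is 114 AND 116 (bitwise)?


0b1110010 & 0b1110100 = 0b1110000 = 112

112


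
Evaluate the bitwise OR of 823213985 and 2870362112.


0b110001000100010011111110100001 | 0b10101011000101100100000000000000 = 0b10111011000101110111111110100001 = 3138879393

3138879393


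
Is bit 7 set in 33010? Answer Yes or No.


0b1000000011110010, bit 7 = 1. Yes

Yes


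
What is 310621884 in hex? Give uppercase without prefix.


310621884 = 1283B6BC hex

1283B6BC


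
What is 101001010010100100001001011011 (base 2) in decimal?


101001010010100100001001011011 in decimal = 692732507

692732507


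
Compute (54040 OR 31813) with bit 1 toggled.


Step 1: 54040 | 31813 = 65373
Step 2: 65373 ^ (1 << 1) = 65373 ^ 2 = 65375

65375


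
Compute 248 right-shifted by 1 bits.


0b11111000 >> 1 = 0b1111100 = 124

124


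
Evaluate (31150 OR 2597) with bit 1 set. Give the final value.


Step 1: 31150 | 2597 = 31663
Step 2: 31663 | (1 << 1) = 31663 | 2 = 31663

31663


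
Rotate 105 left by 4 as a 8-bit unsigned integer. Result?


Rotate 0b1101001 left by 4 (8-bit) = 0b10010110 = 150

150


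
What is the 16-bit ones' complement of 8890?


8890 ^ 65535 = 56645

56645


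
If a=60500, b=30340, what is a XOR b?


60500 ^ 30340 = 39632

39632


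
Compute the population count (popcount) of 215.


0b11010111 has 6 set bits

6


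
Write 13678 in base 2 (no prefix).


13678 = 11010101101110 in binary

11010101101110


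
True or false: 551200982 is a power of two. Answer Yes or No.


0b100000110110101010100011010110. Multiple bits set => No

No


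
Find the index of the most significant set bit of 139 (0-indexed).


0b10001011. Highest set bit at position 7

7


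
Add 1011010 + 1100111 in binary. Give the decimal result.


1011010 + 1100111 = 11000001 = 193

193


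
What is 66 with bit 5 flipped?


66 ^ (1 << 5) = 66 ^ 32 = 98

98


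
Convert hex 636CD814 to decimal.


636CD814 hex = 1668077588 decimal

1668077588


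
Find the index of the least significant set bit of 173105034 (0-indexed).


0b1010010100010101111110001010. Lowest set bit at position 1

1


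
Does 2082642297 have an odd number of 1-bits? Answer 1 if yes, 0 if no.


0b1111100001000101001100101111001 has 16 ones => parity 0

0


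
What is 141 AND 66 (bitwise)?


0b10001101 & 0b1000010 = 0b0 = 0

0


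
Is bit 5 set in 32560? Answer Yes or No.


0b111111100110000, bit 5 = 1. Yes

Yes


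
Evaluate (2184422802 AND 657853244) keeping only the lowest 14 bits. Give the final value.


Step 1: 2184422802 & 657853244 = 36831504
Step 2: 36831504 & 16383 = 272

272


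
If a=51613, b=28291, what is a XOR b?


51613 ^ 28291 = 42782

42782


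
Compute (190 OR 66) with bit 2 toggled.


Step 1: 190 | 66 = 254
Step 2: 254 ^ (1 << 2) = 254 ^ 4 = 250

250


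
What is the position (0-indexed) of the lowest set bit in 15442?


0b11110001010010. Lowest set bit at position 1

1


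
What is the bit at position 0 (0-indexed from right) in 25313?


0b110001011100001, position 0 = 1

1


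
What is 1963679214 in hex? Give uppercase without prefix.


1963679214 = 750B5DEE hex

750B5DEE


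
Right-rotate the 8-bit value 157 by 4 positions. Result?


Rotate 0b10011101 right by 4 (8-bit) = 0b11011001 = 217

217


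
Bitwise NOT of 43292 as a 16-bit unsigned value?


~0b1010100100011100 = 0b101011011100011 = 22243 (16-bit unsigned)

22243


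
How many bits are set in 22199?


0b101011010110111 has 10 set bits

10


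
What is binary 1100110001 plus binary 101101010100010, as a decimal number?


1100110001 + 101101010100010 = 101110111010011 = 24019

24019


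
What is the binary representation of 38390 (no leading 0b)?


38390 = 1001010111110110 in binary

1001010111110110


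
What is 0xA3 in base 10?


A3 hex = 163 decimal

163


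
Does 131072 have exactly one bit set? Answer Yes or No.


0b100000000000000000. Only one bit set => Yes

Yes


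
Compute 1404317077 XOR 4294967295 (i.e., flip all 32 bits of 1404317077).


1404317077 ^ 4294967295 = 2890650218

2890650218


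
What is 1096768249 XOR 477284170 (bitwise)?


0b1000001010111110101101011111001 ^ 0b11100011100101100011101001010 = 0b1011101001011011001110110110011 = 1563270579

1563270579


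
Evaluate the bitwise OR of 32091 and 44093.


0b111110101011011 | 0b1010110000111101 = 0b1111110101111111 = 64895

64895


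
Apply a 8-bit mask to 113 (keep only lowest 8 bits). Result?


113 & 255 = 113

113


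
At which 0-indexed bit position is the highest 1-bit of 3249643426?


0b11000001101100011001111110100010. Highest set bit at position 31

31


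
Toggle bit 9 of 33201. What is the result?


33201 ^ (1 << 9) = 33201 ^ 512 = 33713

33713


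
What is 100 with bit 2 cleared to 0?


100 & ~(1 << 2) = 96

96


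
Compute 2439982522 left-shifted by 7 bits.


0b10010001011011110010110110111010 << 7 = 0b100100010110111100101101101110100000000 = 312317762816

312317762816


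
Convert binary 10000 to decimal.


10000 in decimal = 16

16


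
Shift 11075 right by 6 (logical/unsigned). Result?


0b10101101000011 >> 6 = 0b10101101 = 173

173


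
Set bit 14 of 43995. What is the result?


43995 | (1 << 14) = 43995 | 16384 = 60379

60379


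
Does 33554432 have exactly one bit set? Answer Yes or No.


0b10000000000000000000000000. Only one bit set => Yes

Yes


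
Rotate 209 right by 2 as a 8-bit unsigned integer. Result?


Rotate 0b11010001 right by 2 (8-bit) = 0b1110100 = 116

116


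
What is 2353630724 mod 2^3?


2353630724 & 7 = 4

4


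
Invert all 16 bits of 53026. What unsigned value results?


53026 ^ 65535 = 12509

12509


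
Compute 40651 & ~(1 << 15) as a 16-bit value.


40651 & ~(1 << 15) = 7883

7883


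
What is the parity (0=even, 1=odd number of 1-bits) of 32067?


0b111110101000011 has 9 ones => parity 1

1


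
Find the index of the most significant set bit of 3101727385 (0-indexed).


0b10111000111000001001101010011001. Highest set bit at position 31

31


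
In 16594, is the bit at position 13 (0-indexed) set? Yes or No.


0b100000011010010, bit 13 = 0. No

No


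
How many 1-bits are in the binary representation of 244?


0b11110100 has 5 set bits

5


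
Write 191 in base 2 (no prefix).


191 = 10111111 in binary

10111111


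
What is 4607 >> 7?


0b1000111111111 >> 7 = 0b100011 = 35

35


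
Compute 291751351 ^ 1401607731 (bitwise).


0b10001011000111100010110110111 ^ 0b1010011100010101101011000110011 = 0b1000010111010010001001110000100 = 1122571140

1122571140


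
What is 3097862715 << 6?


0b10111000101001011010001000111011 << 6 = 0b10111000101001011010001000111011000000 = 198263213760

198263213760


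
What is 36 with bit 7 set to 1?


36 | (1 << 7) = 36 | 128 = 164

164


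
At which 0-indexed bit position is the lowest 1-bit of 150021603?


0b1000111100010010010111100011. Lowest set bit at position 0

0


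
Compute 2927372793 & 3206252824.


0b10101110011111000010100111111001 & 0b10111111000110111000100100011000 = 0b10101110000110000000100100011000 = 2920810776

2920810776


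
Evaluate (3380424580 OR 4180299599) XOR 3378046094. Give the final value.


Step 1: 3380424580 | 4180299599 = 4185878479
Step 2: 4185878479 ^ 3378046094 = 807897921

807897921


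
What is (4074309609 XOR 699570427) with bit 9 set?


Step 1: 4074309609 ^ 699570427 = 3681263378
Step 2: 3681263378 | (1 << 9) = 3681263378 | 512 = 3681263378

3681263378


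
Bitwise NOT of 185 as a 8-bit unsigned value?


~0b10111001 = 0b1000110 = 70 (8-bit unsigned)

70


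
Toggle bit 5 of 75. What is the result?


75 ^ (1 << 5) = 75 ^ 32 = 107

107


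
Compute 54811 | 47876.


0b1101011000011011 | 0b1011101100000100 = 0b1111111100011111 = 65311

65311


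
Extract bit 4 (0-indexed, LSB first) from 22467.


0b101011111000011, position 4 = 0

0


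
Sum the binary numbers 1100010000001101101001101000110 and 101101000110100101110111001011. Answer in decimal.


1100010000001101101001101000110 + 101101000110100101110111001011 = 10001111001000010011000100010001 = 2401317137

2401317137


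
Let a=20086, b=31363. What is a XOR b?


20086 ^ 31363 = 13557

13557


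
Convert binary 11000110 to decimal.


11000110 in decimal = 198

198


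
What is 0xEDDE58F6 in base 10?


EDDE58F6 hex = 3990771958 decimal

3990771958


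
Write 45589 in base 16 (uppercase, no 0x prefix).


45589 = B215 hex

B215


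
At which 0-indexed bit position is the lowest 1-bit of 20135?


0b100111010100111. Lowest set bit at position 0

0


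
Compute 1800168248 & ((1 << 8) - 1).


1800168248 & 255 = 56

56


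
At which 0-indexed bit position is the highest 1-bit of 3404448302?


0b11001010111010111100001000101110. Highest set bit at position 31

31


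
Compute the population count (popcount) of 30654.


0b111011110111110 has 12 set bits

12


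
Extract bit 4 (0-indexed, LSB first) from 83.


0b1010011, position 4 = 1

1


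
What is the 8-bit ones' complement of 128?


128 ^ 255 = 127

127


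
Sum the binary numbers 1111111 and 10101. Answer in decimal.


1111111 + 10101 = 10010100 = 148

148


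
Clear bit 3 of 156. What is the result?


156 & ~(1 << 3) = 148

148


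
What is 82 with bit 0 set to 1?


82 | (1 << 0) = 82 | 1 = 83

83


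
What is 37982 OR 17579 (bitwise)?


0b1001010001011110 | 0b100010010101011 = 0b1101010011111111 = 54527

54527


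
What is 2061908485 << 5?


0b1111010111001100011101000000101 << 5 = 0b111101011100110001110100000010100000 = 65981071520

65981071520


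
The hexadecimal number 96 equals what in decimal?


96 hex = 150 decimal

150


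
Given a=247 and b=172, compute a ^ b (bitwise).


247 ^ 172 = 91

91


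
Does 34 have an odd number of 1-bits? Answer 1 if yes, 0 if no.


0b100010 has 2 ones => parity 0

0


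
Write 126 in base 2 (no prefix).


126 = 1111110 in binary

1111110


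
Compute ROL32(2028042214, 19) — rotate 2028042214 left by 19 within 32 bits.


Rotate 0b1111000111000010111011111100110 left by 19 (32-bit) = 0b10111111001100111100011100001011 = 3207841547

3207841547


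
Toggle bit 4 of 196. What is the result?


196 ^ (1 << 4) = 196 ^ 16 = 212

212


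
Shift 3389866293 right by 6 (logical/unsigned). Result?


0b11001010000011010100000100110101 >> 6 = 0b11001010000011010100000100 = 52966660

52966660


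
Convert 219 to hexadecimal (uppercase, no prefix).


219 = DB hex

DB


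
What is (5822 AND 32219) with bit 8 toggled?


Step 1: 5822 & 32219 = 5274
Step 2: 5274 ^ (1 << 8) = 5274 ^ 256 = 5530

5530


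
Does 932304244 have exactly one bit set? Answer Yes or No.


0b110111100100011101010101110100. Multiple bits set => No

No


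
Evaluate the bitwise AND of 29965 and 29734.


0b111010100001101 & 0b111010000100110 = 0b111010000000100 = 29700

29700


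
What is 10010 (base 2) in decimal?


10010 in decimal = 18

18


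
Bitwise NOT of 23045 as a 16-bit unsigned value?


~0b101101000000101 = 0b1010010111111010 = 42490 (16-bit unsigned)

42490


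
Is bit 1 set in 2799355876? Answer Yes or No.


0b10100110110110101100011111100100, bit 1 = 0. No

No


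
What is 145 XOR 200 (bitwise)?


0b10010001 ^ 0b11001000 = 0b1011001 = 89

89


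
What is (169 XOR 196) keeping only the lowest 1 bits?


Step 1: 169 ^ 196 = 109
Step 2: 109 & 1 = 1

1


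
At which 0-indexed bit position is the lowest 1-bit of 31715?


0b111101111100011. Lowest set bit at position 0

0


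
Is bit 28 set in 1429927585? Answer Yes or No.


0b1010101001110101111011010100001, bit 28 = 1. Yes

Yes


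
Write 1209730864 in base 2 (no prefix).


1209730864 = 1001000000110110000011100110000 in binary

1001000000110110000011100110000


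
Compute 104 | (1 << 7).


104 | (1 << 7) = 104 | 128 = 232

232


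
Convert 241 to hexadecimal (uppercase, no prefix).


241 = F1 hex

F1


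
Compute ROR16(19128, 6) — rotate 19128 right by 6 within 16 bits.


Rotate 0b100101010111000 right by 6 (16-bit) = 0b1110000100101010 = 57642

57642


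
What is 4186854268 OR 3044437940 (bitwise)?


0b11111001100011100101001101111100 | 0b10110101011101100110111110110100 = 0b11111101111111100111111111111100 = 4261314556

4261314556


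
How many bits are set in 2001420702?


0b1110111010010110100000110011110 has 17 set bits

17


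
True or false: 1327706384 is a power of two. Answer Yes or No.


0b1001111001000110011000100010000. Multiple bits set => No

No


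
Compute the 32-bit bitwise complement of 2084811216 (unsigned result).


~0b1111100010000111011000111010000 = 0b10000011101111000100111000101111 = 2210156079 (32-bit unsigned)

2210156079


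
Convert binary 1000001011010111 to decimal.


1000001011010111 in decimal = 33495

33495


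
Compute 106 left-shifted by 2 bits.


0b1101010 << 2 = 0b110101000 = 424

424


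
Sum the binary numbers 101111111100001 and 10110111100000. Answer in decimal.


101111111100001 + 10110111100000 = 1000110111000001 = 36289

36289


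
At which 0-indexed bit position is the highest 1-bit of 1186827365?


0b1000110101111011000110001100101. Highest set bit at position 30

30


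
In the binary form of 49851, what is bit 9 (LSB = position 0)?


0b1100001010111011, position 9 = 1

1


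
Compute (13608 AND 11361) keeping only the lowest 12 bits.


Step 1: 13608 & 11361 = 9248
Step 2: 9248 & 4095 = 1056

1056


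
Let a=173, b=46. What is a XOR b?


173 ^ 46 = 131

131


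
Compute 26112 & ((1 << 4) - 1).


26112 & 15 = 0

0


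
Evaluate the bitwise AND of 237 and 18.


0b11101101 & 0b10010 = 0b0 = 0

0


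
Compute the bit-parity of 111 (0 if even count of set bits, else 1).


0b1101111 has 6 ones => parity 0

0


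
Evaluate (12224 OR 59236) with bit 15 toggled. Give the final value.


Step 1: 12224 | 59236 = 61412
Step 2: 61412 ^ (1 << 15) = 61412 ^ 32768 = 28644

28644


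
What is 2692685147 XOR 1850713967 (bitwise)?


0b10100000011111110001110101011011 ^ 0b1101110010011111010011101101111 = 0b11001110001100001011101000110100 = 3459299892

3459299892


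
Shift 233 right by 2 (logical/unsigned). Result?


0b11101001 >> 2 = 0b111010 = 58

58


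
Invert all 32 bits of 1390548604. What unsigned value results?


1390548604 ^ 4294967295 = 2904418691

2904418691


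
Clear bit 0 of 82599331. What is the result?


82599331 & ~(1 << 0) = 82599330

82599330


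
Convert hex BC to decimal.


BC hex = 188 decimal

188


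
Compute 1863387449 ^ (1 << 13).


1863387449 ^ (1 << 13) = 1863387449 ^ 8192 = 1863395641

1863395641


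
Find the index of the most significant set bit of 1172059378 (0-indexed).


0b1000101110111000011010011110010. Highest set bit at position 30

30


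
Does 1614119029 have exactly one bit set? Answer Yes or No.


0b1100000001101011000000001110101. Multiple bits set => No

No


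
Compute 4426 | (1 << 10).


4426 | (1 << 10) = 4426 | 1024 = 5450

5450


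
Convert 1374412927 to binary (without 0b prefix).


1374412927 = 1010001111010111110000001111111 in binary

1010001111010111110000001111111


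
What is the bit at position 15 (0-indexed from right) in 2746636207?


0b10100011101101100101011110101111, position 15 = 0

0


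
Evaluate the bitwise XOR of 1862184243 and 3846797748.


0b1101110111111101010110100110011 ^ 0b11100101010010010111100110110100 = 0b10001011101101111101010010000111 = 2344080519

2344080519


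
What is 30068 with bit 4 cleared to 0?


30068 & ~(1 << 4) = 30052

30052


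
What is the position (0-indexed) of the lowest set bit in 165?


0b10100101. Lowest set bit at position 0

0


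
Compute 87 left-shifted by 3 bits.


0b1010111 << 3 = 0b1010111000 = 696

696


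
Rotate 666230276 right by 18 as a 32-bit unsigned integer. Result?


Rotate 0b100111101101011101111000000100 right by 18 (32-bit) = 0b1110111100000010000100111101101 = 2004945389

2004945389


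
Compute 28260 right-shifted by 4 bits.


0b110111001100100 >> 4 = 0b11011100110 = 1766

1766


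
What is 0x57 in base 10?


57 hex = 87 decimal

87


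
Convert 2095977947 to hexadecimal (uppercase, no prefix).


2095977947 = 7CEE15DB hex

7CEE15DB


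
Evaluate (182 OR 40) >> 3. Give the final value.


Step 1: 182 | 40 = 190
Step 2: 190 >> 3 = 23

23


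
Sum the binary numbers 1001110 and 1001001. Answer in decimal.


1001110 + 1001001 = 10010111 = 151

151


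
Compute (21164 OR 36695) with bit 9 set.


Step 1: 21164 | 36695 = 57343
Step 2: 57343 | (1 << 9) = 57343 | 512 = 57343

57343


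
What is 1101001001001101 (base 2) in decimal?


1101001001001101 in decimal = 53837

53837


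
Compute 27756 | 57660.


0b110110001101100 | 0b1110000100111100 = 0b1110110101111100 = 60796

60796


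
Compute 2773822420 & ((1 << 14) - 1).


2773822420 & 16383 = 11220

11220


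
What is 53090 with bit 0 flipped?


53090 ^ (1 << 0) = 53090 ^ 1 = 53091

53091


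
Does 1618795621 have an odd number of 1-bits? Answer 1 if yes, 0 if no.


0b1100000011111001101110001100101 has 16 ones => parity 0

0


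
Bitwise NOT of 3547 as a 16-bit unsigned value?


~0b110111011011 = 0b1111001000100100 = 61988 (16-bit unsigned)

61988


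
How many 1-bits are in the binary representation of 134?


0b10000110 has 3 set bits

3


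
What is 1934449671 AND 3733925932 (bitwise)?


0b1110011010011010101110000000111 & 0b11011110100011110011000000101100 = 0b1010010000011010001000000000100 = 1376587780

1376587780


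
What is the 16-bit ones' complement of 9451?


9451 ^ 65535 = 56084

56084


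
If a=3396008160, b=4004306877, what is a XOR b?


3396008160 ^ 4004306877 = 616965981

616965981


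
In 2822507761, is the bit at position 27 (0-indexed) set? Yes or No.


0b10101000001111000000110011110001, bit 27 = 1. Yes

Yes


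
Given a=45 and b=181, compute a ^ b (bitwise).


45 ^ 181 = 152

152


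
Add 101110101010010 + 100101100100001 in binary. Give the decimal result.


101110101010010 + 100101100100001 = 1010100001110011 = 43123

43123


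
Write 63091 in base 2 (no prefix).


63091 = 1111011001110011 in binary

1111011001110011


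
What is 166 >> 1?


0b10100110 >> 1 = 0b1010011 = 83

83


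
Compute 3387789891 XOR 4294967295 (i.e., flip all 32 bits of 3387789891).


3387789891 ^ 4294967295 = 907177404

907177404


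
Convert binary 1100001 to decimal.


1100001 in decimal = 97

97


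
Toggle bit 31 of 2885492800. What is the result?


2885492800 ^ (1 << 31) = 2885492800 ^ 2147483648 = 738009152

738009152


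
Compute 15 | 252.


0b1111 | 0b11111100 = 0b11111111 = 255

255


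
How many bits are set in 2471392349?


0b10010011010011100111010001011101 has 17 set bits

17


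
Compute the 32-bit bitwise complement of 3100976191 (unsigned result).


~0b10111000110101010010010000111111 = 0b1000111001010101101101111000000 = 1193991104 (32-bit unsigned)

1193991104


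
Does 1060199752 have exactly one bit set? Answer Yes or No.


0b111111001100010101110101001000. Multiple bits set => No

No


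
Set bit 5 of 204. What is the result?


204 | (1 << 5) = 204 | 32 = 236

236


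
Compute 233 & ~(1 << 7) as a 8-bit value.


233 & ~(1 << 7) = 105

105


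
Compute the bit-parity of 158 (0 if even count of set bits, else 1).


0b10011110 has 5 ones => parity 1

1


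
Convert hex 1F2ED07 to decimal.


1F2ED07 hex = 32697607 decimal

32697607


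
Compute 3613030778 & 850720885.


0b11010111010110100111100101111010 & 0b110010101101001111100001110101 = 0b10010000100000111100001110000 = 303069296

303069296


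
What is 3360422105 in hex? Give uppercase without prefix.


3360422105 = C84BF8D9 hex

C84BF8D9


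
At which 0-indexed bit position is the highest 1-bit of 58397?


0b1110010000011101. Highest set bit at position 15

15


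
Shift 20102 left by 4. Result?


0b100111010000110 << 4 = 0b1001110100001100000 = 321632

321632


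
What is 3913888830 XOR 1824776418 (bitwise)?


0b11101001010010010011010000111110 ^ 0b1101100110000111110000011100010 = 0b10000101100010101101010011011100 = 2240468188

2240468188


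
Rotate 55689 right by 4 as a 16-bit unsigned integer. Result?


Rotate 0b1101100110001001 right by 4 (16-bit) = 0b1001110110011000 = 40344

40344


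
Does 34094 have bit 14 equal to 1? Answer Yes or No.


0b1000010100101110, bit 14 = 0. No

No


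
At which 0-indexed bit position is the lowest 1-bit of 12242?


0b10111111010010. Lowest set bit at position 1

1


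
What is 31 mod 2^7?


31 & 127 = 31

31


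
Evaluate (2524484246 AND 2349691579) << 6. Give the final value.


Step 1: 2524484246 & 2349691579 = 2215121554
Step 2: 2215121554 << 6 = 141767779456

141767779456


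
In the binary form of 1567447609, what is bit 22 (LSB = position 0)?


0b1011101011011010101101000111001, position 22 = 1

1


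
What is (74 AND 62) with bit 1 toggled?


Step 1: 74 & 62 = 10
Step 2: 10 ^ (1 << 1) = 10 ^ 2 = 8

8


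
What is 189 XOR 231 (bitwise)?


0b10111101 ^ 0b11100111 = 0b1011010 = 90

90


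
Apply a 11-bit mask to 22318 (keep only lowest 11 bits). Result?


22318 & 2047 = 1838

1838


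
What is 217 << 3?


0b11011001 << 3 = 0b11011001000 = 1736

1736


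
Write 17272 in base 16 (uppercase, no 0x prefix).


17272 = 4378 hex

4378


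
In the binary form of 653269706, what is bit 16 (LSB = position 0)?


0b100110111100000001101011001010, position 16 = 0

0


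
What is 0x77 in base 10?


77 hex = 119 decimal

119


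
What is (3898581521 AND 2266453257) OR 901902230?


Step 1: 3898581521 & 2266453257 = 2148990977
Step 2: 2148990977 | 901902230 = 3050827671

3050827671


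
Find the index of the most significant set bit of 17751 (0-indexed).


0b100010101010111. Highest set bit at position 14

14


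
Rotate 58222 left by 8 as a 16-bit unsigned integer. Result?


Rotate 0b1110001101101110 left by 8 (16-bit) = 0b110111011100011 = 28387

28387


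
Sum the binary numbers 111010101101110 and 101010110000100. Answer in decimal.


111010101101110 + 101010110000100 = 1100101011110010 = 51954

51954


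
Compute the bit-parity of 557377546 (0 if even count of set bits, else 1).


0b100001001110001110100000001010 has 11 ones => parity 1

1


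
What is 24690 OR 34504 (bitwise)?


0b110000001110010 | 0b1000011011001000 = 0b1110011011111010 = 59130

59130


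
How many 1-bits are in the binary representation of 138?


0b10001010 has 3 set bits

3


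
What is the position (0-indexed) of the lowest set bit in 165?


0b10100101. Lowest set bit at position 0

0


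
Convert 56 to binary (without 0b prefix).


56 = 111000 in binary

111000


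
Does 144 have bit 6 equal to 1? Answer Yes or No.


0b10010000, bit 6 = 0. No

No


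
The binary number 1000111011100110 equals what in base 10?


1000111011100110 in decimal = 36582

36582


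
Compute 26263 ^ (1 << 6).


26263 ^ (1 << 6) = 26263 ^ 64 = 26327

26327


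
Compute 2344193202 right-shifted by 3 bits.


0b10001011101110011000110010110010 >> 3 = 0b10001011101110011000110010110 = 293024150

293024150


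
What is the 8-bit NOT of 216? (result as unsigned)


~0b11011000 = 0b100111 = 39 (8-bit unsigned)

39


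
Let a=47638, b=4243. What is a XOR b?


47638 ^ 4243 = 43653

43653


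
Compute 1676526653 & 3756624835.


0b1100011111011011100010000111101 & 0b11011111111010011000101111000011 = 0b1000011111010011000000000000001 = 1139376129

1139376129


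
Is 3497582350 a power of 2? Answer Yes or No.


0b11010000011110001101111100001110. Multiple bits set => No

No


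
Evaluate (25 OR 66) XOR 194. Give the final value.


Step 1: 25 | 66 = 91
Step 2: 91 ^ 194 = 153

153


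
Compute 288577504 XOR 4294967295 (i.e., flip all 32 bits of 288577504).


288577504 ^ 4294967295 = 4006389791

4006389791


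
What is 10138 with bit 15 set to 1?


10138 | (1 << 15) = 10138 | 32768 = 42906

42906


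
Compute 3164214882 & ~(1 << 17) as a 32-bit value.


3164214882 & ~(1 << 17) = 3164083810

3164083810


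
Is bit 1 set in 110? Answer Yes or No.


0b1101110, bit 1 = 1. Yes

Yes


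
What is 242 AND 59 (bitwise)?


0b11110010 & 0b111011 = 0b110010 = 50

50


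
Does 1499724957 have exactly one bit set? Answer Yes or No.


0b1011001011000111111110010011101. Multiple bits set => No

No


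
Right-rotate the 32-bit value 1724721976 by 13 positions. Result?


Rotate 0b1100110110011010010101100111000 right by 13 (32-bit) = 0b1011001110000110011011001101001 = 1505965673

1505965673


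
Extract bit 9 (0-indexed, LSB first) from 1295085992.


0b1001101001100010111000110101000, position 9 = 0

0


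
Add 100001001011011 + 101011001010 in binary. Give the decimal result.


100001001011011 + 101011001010 = 100110100100101 = 19749

19749
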